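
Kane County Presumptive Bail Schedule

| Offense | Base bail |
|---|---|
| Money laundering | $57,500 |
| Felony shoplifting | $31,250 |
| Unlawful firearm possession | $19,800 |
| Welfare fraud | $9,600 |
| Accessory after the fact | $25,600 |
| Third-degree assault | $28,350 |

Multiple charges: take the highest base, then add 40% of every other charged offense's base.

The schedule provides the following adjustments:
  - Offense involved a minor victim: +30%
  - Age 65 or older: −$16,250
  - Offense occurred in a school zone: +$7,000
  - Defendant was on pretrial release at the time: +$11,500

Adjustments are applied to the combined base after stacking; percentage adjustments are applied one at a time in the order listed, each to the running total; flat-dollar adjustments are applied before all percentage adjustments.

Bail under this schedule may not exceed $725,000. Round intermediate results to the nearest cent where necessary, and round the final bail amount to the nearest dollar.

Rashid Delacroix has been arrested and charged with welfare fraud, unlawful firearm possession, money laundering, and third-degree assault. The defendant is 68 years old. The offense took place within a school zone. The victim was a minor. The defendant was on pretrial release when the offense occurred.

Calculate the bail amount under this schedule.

Base amounts from the schedule: welfare fraud $9,600; unlawful firearm possession $19,800; money laundering $57,500; third-degree assault $28,350.
Stacking rule: highest base plus 40% of each additional charge. Highest is money laundering at $57,500. Additional: $9,600 × 40% = $3,840; $19,800 × 40% = $7,920; $28,350 × 40% = $11,340. Combined base = $57,500 + $23,100 = $80,600.
Age 65 or older (−$16,250 flat): $80,600 − $16,250 = $64,350.
Offense occurred in a school zone (+$7,000 flat): $64,350 + $7,000 = $71,350.
Defendant was on pretrial release at the time (+$11,500 flat): $71,350 + $11,500 = $82,850.
Offense involved a minor victim (+30%): $82,850 × 1.3 = $107,705.
$107,705 is within the $725,000 maximum.

$107,705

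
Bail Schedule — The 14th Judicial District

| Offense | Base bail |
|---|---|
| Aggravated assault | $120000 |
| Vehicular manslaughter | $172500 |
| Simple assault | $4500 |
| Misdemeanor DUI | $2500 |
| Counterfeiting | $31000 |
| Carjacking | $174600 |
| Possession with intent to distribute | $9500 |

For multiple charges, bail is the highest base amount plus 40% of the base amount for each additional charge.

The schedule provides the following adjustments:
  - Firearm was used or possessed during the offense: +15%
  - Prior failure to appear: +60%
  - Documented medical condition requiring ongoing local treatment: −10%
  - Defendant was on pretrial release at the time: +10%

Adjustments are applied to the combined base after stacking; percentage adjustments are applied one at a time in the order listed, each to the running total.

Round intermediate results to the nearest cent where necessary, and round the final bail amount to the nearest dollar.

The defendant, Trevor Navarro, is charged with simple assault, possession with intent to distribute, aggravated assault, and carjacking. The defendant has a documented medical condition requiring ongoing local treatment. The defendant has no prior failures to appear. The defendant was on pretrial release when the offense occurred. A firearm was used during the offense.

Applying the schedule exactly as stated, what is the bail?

$259806

Base amounts from the schedule: simple assault $4500; possession with intent to distribute $9500; aggravated assault $120000; carjacking $174600.
Stacking rule: highest base plus 40% of each additional charge. Highest is carjacking at $174600. Additional: $4500 × 40% = $1800; $9500 × 40% = $3800; $120000 × 40% = $48000. Combined base = $174600 + $53600 = $228200.
Firearm was used or possessed during the offense (+15%): $228200 × 1.15 = $262430.
Documented medical condition requiring ongoing local treatment (−10%): $262430 × 0.9 = $236187.
Defendant was on pretrial release at the time (+10%): $236187 × 1.1 = $259805.70.
Rounded to the nearest dollar: $259806.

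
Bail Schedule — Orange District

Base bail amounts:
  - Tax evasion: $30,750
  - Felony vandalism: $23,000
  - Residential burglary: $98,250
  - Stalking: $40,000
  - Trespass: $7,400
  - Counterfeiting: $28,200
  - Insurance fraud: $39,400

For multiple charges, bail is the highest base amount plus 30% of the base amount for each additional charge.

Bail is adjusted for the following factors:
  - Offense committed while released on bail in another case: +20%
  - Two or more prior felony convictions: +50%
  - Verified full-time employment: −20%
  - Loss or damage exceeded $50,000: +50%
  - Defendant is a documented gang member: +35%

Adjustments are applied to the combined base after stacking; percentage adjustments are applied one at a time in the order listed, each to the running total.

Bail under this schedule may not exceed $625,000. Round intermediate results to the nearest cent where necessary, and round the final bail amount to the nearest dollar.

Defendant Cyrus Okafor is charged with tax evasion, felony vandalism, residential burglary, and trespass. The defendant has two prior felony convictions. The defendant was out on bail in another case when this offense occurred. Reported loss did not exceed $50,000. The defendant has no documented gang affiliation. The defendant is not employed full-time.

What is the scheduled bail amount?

Base amounts from the schedule: tax evasion $30,750; felony vandalism $23,000; residential burglary $98,250; trespass $7,400.
Stacking rule: highest base plus 30% of each additional charge. Highest is residential burglary at $98,250. Additional: $30,750 × 30% = $9,225; $23,000 × 30% = $6,900; $7,400 × 30% = $2,220. Combined base = $98,250 + $18,345 = $116,595.
Offense committed while released on bail in another case (+20%): $116,595 × 1.2 = $139,914.
Two or more prior felony convictions (+50%): $139,914 × 1.5 = $209,871.
$209,871 is within the $625,000 maximum.

$209,871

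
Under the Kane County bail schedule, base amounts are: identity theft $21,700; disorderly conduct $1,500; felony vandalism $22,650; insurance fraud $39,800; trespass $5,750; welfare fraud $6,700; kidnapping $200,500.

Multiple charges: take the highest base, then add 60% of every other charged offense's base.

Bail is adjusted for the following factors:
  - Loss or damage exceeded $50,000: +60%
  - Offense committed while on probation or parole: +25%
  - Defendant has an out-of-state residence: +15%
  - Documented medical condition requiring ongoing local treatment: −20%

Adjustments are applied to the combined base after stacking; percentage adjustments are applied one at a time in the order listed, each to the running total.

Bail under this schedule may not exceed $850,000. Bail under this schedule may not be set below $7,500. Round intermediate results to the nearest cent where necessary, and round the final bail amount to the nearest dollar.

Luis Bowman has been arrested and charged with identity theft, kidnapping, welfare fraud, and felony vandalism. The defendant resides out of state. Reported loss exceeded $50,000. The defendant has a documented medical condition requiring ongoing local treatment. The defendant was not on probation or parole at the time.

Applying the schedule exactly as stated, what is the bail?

Base amounts from the schedule: identity theft $21,700; kidnapping $200,500; welfare fraud $6,700; felony vandalism $22,650.
Stacking rule: highest base plus 60% of each additional charge. Highest is kidnapping at $200,500. Additional: $21,700 × 60% = $13,020; $6,700 × 60% = $4,020; $22,650 × 60% = $13,590. Combined base = $200,500 + $30,630 = $231,130.
Loss or damage exceeded $50,000 (+60%): $231,130 × 1.6 = $369,808.
Defendant has an out-of-state residence (+15%): $369,808 × 1.15 = $425,279.20.
Documented medical condition requiring ongoing local treatment (−20%): $425,279.20 × 0.8 = $340,223.36.
$340,223.36 is within the $850,000 maximum.
$340,223.36 is at or above the $7,500 minimum.
Rounded to the nearest dollar: $340,223.

$340,223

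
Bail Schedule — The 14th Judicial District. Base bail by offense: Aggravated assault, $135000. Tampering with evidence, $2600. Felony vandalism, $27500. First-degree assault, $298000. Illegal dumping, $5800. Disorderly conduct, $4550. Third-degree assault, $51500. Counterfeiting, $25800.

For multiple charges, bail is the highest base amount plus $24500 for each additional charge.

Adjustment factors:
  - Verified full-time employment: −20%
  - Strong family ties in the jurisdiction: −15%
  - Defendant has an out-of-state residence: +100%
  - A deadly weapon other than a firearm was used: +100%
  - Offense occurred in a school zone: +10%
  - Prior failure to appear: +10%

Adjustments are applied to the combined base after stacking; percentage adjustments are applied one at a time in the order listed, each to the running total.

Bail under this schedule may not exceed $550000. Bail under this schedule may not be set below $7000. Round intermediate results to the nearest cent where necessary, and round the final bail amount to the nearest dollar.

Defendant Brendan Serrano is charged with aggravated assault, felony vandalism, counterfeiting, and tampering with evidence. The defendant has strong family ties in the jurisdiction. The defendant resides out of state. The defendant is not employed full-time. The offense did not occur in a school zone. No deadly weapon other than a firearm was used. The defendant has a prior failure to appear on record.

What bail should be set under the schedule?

$389895

Base amounts from the schedule: aggravated assault $135000; felony vandalism $27500; counterfeiting $25800; tampering with evidence $2600.
Stacking rule: highest base plus $24500 per additional charge. Highest is aggravated assault at $135000; 3 additional charges → +$73500. Combined base = $208500.
Strong family ties in the jurisdiction (−15%): $208500 × 0.85 = $177225.
Defendant has an out-of-state residence (+100%): $177225 × 2 = $354450.
Prior failure to appear (+10%): $354450 × 1.1 = $389895.
$389895 is within the $550000 maximum.
$389895 is at or above the $7000 minimum.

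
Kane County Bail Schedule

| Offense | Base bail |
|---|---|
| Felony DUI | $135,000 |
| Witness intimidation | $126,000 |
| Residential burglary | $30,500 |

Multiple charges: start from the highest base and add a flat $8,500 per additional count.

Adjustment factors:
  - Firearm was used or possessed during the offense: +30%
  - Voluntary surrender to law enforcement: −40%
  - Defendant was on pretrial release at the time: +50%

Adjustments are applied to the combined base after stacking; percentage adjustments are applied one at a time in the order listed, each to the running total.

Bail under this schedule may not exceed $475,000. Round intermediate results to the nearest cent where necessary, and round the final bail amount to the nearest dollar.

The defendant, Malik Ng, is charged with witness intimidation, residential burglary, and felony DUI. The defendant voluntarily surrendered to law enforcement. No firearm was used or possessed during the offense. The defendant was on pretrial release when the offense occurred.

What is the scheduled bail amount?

$136,800

Base amounts from the schedule: witness intimidation $126,000; residential burglary $30,500; felony DUI $135,000.
Stacking rule: highest base plus $8,500 per additional charge. Highest is felony DUI at $135,000; 2 additional charges → +$17,000. Combined base = $152,000.
Voluntary surrender to law enforcement (−40%): $152,000 × 0.6 = $91,200.
Defendant was on pretrial release at the time (+50%): $91,200 × 1.5 = $136,800.
$136,800 is within the $475,000 maximum.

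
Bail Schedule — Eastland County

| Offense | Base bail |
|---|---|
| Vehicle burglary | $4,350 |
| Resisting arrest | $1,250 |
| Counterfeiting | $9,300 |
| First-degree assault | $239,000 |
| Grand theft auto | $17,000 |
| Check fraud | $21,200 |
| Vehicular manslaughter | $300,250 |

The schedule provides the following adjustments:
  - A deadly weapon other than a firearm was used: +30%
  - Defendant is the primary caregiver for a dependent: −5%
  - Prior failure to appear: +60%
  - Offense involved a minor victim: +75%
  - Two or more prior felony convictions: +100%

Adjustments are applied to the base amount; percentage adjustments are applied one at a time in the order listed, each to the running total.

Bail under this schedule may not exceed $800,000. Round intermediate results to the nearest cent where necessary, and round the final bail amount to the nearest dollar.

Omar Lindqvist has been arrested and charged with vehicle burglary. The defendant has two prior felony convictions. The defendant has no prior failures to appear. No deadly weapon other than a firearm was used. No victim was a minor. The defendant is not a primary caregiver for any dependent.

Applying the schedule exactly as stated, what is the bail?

$8,700

Base amounts from the schedule: vehicle burglary $4,350.
Single charge. Combined base = $4,350.
Two or more prior felony convictions (+100%): $4,350 × 2 = $8,700.
$8,700 is within the $800,000 maximum.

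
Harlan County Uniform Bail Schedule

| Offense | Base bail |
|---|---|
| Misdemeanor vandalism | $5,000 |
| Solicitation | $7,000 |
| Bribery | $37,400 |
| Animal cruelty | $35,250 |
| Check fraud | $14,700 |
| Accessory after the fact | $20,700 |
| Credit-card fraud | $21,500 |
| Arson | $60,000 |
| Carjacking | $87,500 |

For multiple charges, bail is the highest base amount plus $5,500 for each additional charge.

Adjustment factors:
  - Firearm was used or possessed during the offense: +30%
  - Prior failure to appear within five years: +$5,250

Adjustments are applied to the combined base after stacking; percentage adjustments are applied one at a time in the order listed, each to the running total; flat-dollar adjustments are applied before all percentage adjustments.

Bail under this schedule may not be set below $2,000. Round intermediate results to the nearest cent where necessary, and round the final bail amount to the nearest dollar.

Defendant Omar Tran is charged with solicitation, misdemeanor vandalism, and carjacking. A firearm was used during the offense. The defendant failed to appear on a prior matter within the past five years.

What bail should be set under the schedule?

$134,875

Base amounts from the schedule: solicitation $7,000; misdemeanor vandalism $5,000; carjacking $87,500.
Stacking rule: highest base plus $5,500 per additional charge. Highest is carjacking at $87,500; 2 additional charges → +$11,000. Combined base = $98,500.
Prior failure to appear within five years (+$5,250 flat): $98,500 + $5,250 = $103,750.
Firearm was used or possessed during the offense (+30%): $103,750 × 1.3 = $134,875.
$134,875 is at or above the $2,000 minimum.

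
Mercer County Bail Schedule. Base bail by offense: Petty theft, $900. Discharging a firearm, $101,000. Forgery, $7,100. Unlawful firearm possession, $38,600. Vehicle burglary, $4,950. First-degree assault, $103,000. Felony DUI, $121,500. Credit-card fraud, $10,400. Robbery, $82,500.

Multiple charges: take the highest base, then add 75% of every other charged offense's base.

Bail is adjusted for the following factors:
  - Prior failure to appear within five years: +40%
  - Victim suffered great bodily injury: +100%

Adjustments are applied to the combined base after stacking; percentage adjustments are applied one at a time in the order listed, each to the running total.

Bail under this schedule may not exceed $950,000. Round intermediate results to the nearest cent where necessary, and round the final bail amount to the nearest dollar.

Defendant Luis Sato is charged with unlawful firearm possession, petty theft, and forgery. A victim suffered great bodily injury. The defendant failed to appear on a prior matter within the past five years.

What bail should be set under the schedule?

Base amounts from the schedule: unlawful firearm possession $38,600; petty theft $900; forgery $7,100.
Stacking rule: highest base plus 75% of each additional charge. Highest is unlawful firearm possession at $38,600. Additional: $900 × 75% = $675; $7,100 × 75% = $5,325. Combined base = $38,600 + $6,000 = $44,600.
Prior failure to appear within five years (+40%): $44,600 × 1.4 = $62,440.
Victim suffered great bodily injury (+100%): $62,440 × 2 = $124,880.
$124,880 is within the $950,000 maximum.

$124,880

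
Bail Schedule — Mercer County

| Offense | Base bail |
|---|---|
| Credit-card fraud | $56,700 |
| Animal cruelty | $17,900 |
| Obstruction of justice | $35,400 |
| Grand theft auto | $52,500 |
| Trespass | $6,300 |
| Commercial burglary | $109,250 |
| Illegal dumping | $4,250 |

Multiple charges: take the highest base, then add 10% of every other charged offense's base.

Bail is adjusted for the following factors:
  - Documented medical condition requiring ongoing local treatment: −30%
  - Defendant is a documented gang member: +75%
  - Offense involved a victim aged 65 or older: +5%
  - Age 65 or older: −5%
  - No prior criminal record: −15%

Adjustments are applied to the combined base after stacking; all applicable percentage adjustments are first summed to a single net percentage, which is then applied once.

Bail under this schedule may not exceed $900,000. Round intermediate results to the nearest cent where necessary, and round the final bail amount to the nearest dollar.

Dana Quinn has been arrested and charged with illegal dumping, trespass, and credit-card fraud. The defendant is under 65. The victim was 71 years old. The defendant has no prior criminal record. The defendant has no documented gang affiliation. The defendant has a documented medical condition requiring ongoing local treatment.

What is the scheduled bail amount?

Base amounts from the schedule: illegal dumping $4,250; trespass $6,300; credit-card fraud $56,700.
Stacking rule: highest base plus 10% of each additional charge. Highest is credit-card fraud at $56,700. Additional: $4,250 × 10% = $425; $6,300 × 10% = $630. Combined base = $56,700 + $1,055 = $57,755.
Net percentage adjustment: −30% +5% −15% = −40%. $57,755 × 0.6 = $34,653.
$34,653 is within the $900,000 maximum.

$34,653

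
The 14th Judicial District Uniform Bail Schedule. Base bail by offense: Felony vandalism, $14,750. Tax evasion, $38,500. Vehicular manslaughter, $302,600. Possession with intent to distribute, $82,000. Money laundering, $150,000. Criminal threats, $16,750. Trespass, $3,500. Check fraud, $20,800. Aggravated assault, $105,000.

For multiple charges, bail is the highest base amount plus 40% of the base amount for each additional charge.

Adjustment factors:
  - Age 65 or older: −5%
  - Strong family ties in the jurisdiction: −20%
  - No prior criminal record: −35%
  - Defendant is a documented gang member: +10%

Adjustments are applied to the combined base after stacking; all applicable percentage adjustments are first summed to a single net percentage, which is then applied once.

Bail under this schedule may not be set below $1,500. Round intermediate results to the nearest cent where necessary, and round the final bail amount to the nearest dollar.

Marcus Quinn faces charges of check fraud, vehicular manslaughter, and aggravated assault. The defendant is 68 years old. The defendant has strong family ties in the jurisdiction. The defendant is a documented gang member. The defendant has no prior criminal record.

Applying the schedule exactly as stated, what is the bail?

Base amounts from the schedule: check fraud $20,800; vehicular manslaughter $302,600; aggravated assault $105,000.
Stacking rule: highest base plus 40% of each additional charge. Highest is vehicular manslaughter at $302,600. Additional: $20,800 × 40% = $8,320; $105,000 × 40% = $42,000. Combined base = $302,600 + $50,320 = $352,920.
Net percentage adjustment: −5% −20% −35% +10% = −50%. $352,920 × 0.5 = $176,460.
$176,460 is at or above the $1,500 minimum.

$176,460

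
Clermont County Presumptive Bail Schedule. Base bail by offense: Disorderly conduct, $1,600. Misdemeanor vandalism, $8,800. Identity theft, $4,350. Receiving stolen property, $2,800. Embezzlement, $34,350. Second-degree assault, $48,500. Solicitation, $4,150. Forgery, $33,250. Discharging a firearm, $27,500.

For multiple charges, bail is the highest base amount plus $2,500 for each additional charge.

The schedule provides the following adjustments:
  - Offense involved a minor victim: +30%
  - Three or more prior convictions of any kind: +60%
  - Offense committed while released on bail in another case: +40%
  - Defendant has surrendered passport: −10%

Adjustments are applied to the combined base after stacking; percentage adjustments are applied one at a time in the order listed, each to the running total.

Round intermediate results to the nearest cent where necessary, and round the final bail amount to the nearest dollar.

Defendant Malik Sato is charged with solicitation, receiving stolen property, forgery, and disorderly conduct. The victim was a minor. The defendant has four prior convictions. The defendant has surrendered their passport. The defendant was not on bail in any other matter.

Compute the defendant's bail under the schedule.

Base amounts from the schedule: solicitation $4,150; receiving stolen property $2,800; forgery $33,250; disorderly conduct $1,600.
Stacking rule: highest base plus $2,500 per additional charge. Highest is forgery at $33,250; 3 additional charges → +$7,500. Combined base = $40,750.
Offense involved a minor victim (+30%): $40,750 × 1.3 = $52,975.
Three or more prior convictions of any kind (+60%): $52,975 × 1.6 = $84,760.
Defendant has surrendered passport (−10%): $84,760 × 0.9 = $76,284.

$76,284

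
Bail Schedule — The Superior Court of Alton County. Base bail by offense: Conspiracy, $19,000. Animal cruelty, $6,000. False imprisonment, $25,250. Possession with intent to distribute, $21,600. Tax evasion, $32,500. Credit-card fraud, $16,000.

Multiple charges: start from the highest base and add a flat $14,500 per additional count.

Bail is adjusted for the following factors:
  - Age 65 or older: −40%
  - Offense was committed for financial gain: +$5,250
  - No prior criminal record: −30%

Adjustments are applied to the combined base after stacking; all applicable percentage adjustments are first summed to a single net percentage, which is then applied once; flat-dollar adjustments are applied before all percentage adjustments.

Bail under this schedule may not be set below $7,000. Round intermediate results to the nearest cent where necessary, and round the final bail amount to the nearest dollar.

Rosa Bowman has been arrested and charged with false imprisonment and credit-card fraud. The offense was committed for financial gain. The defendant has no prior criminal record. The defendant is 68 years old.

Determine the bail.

$13,500

Base amounts from the schedule: false imprisonment $25,250; credit-card fraud $16,000.
Stacking rule: highest base plus $14,500 per additional charge. Highest is false imprisonment at $25,250; 1 additional charge → +$14,500. Combined base = $39,750.
Offense was committed for financial gain (+$5,250 flat): $39,750 + $5,250 = $45,000.
Net percentage adjustment: −40% −30% = −70%. $45,000 × 0.3 = $13,500.
$13,500 is at or above the $7,000 minimum.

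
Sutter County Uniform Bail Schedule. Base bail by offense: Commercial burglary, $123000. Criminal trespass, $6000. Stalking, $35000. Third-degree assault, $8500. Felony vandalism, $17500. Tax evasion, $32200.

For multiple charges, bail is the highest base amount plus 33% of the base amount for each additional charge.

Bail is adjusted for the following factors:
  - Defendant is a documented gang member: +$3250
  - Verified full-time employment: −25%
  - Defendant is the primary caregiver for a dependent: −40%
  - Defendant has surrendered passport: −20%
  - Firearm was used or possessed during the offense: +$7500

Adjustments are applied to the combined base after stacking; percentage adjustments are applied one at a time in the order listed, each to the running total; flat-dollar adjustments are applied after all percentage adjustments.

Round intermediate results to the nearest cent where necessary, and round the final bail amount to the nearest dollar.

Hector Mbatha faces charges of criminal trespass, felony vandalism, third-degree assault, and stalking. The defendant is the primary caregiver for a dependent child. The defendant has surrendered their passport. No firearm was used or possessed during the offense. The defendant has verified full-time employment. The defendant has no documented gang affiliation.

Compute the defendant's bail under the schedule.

$16402

Base amounts from the schedule: criminal trespass $6000; felony vandalism $17500; third-degree assault $8500; stalking $35000.
Stacking rule: highest base plus 33% of each additional charge. Highest is stalking at $35000. Additional: $6000 × 33% = $1980; $17500 × 33% = $5775; $8500 × 33% = $2805. Combined base = $35000 + $10560 = $45560.
Verified full-time employment (−25%): $45560 × 0.75 = $34170.
Defendant is the primary caregiver for a dependent (−40%): $34170 × 0.6 = $20502.
Defendant has surrendered passport (−20%): $20502 × 0.8 = $16401.60.
Rounded to the nearest dollar: $16402.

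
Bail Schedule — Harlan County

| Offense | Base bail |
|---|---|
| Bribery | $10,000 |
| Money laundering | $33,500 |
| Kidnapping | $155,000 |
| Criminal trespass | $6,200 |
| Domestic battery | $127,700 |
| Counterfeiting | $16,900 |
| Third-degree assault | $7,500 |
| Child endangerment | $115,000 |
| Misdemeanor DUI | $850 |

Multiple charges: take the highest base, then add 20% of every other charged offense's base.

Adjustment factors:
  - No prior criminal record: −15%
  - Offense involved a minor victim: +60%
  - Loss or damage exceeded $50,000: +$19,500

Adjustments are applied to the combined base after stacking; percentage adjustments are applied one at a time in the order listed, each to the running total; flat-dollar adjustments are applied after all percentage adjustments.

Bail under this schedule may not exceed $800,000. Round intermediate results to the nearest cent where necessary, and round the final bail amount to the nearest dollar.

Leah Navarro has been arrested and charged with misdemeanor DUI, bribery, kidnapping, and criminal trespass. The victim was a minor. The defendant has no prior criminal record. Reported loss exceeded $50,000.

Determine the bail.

Base amounts from the schedule: misdemeanor DUI $850; bribery $10,000; kidnapping $155,000; criminal trespass $6,200.
Stacking rule: highest base plus 20% of each additional charge. Highest is kidnapping at $155,000. Additional: $850 × 20% = $170; $10,000 × 20% = $2,000; $6,200 × 20% = $1,240. Combined base = $155,000 + $3,410 = $158,410.
No prior criminal record (−15%): $158,410 × 0.85 = $134,648.50.
Offense involved a minor victim (+60%): $134,648.50 × 1.6 = $215,437.60.
Loss or damage exceeded $50,000 (+$19,500 flat): $215,437.60 + $19,500 = $234,937.60.
$234,937.60 is within the $800,000 maximum.
Rounded to the nearest dollar: $234,938.

$234,938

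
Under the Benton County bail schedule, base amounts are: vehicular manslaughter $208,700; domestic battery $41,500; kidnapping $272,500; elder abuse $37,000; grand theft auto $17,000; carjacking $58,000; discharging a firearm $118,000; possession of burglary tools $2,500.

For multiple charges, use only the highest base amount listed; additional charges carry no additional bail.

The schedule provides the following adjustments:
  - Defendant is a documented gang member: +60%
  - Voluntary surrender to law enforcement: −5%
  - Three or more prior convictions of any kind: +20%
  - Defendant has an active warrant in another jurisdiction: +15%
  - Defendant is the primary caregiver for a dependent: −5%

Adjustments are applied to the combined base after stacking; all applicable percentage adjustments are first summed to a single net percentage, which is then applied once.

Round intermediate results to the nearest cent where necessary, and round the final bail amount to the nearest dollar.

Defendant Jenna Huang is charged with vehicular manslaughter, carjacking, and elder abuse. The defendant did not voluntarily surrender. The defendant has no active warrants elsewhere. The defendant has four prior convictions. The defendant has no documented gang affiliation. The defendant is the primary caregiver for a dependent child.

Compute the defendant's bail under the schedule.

Base amounts from the schedule: vehicular manslaughter $208,700; carjacking $58,000; elder abuse $37,000.
Stacking rule: use the highest base only. Highest is vehicular manslaughter at $208,700. Combined base = $208,700.
Net percentage adjustment: +20% −5% = +15%. $208,700 × 1.15 = $240,005.

$240,005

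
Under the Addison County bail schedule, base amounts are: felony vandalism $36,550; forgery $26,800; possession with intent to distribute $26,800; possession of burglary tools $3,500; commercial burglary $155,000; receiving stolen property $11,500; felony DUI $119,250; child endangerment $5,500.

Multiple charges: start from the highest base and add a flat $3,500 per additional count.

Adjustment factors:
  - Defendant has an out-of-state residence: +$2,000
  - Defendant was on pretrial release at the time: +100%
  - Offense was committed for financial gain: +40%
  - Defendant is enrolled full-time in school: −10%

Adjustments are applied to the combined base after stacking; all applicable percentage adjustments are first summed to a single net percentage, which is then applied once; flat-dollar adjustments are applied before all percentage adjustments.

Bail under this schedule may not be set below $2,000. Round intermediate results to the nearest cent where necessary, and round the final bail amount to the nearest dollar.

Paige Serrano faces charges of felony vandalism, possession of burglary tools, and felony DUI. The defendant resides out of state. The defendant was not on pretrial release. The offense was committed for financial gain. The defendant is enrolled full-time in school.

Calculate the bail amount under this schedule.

$166,725

Base amounts from the schedule: felony vandalism $36,550; possession of burglary tools $3,500; felony DUI $119,250.
Stacking rule: highest base plus $3,500 per additional charge. Highest is felony DUI at $119,250; 2 additional charges → +$7,000. Combined base = $126,250.
Defendant has an out-of-state residence (+$2,000 flat): $126,250 + $2,000 = $128,250.
Net percentage adjustment: +40% −10% = +30%. $128,250 × 1.3 = $166,725.
$166,725 is at or above the $2,000 minimum.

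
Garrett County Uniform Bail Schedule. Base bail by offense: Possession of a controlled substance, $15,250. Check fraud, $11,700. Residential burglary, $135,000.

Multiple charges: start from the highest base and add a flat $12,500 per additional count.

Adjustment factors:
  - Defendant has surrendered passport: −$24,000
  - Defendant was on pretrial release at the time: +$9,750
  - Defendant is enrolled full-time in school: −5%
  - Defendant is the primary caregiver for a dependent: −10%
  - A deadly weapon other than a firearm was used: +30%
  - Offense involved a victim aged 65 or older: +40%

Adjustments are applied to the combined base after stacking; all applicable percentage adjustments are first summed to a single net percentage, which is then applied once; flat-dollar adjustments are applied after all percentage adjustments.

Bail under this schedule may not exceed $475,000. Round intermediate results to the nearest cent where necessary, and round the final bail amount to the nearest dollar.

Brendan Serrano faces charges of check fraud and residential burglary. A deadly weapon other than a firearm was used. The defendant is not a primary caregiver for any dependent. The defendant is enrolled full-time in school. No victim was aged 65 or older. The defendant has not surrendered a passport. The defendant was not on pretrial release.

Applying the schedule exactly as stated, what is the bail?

Base amounts from the schedule: check fraud $11,700; residential burglary $135,000.
Stacking rule: highest base plus $12,500 per additional charge. Highest is residential burglary at $135,000; 1 additional charge → +$12,500. Combined base = $147,500.
Net percentage adjustment: −5% +30% = +25%. $147,500 × 1.25 = $184,375.
$184,375 is within the $475,000 maximum.

$184,375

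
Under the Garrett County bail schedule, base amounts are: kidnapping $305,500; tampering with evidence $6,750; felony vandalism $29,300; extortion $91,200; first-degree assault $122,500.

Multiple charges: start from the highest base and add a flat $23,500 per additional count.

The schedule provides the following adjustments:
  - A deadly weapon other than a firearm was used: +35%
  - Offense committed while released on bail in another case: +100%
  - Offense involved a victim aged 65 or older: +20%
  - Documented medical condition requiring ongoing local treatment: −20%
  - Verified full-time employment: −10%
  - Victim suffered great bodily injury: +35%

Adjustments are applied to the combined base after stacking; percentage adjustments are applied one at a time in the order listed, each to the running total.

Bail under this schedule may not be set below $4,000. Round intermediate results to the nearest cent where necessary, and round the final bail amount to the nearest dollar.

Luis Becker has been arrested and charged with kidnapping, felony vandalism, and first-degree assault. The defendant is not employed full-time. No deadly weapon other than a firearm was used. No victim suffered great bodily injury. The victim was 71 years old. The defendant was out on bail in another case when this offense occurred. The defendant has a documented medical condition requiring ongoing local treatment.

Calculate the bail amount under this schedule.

$676,800

Base amounts from the schedule: kidnapping $305,500; felony vandalism $29,300; first-degree assault $122,500.
Stacking rule: highest base plus $23,500 per additional charge. Highest is kidnapping at $305,500; 2 additional charges → +$47,000. Combined base = $352,500.
Offense committed while released on bail in another case (+100%): $352,500 × 2 = $705,000.
Offense involved a victim aged 65 or older (+20%): $705,000 × 1.2 = $846,000.
Documented medical condition requiring ongoing local treatment (−20%): $846,000 × 0.8 = $676,800.
$676,800 is at or above the $4,000 minimum.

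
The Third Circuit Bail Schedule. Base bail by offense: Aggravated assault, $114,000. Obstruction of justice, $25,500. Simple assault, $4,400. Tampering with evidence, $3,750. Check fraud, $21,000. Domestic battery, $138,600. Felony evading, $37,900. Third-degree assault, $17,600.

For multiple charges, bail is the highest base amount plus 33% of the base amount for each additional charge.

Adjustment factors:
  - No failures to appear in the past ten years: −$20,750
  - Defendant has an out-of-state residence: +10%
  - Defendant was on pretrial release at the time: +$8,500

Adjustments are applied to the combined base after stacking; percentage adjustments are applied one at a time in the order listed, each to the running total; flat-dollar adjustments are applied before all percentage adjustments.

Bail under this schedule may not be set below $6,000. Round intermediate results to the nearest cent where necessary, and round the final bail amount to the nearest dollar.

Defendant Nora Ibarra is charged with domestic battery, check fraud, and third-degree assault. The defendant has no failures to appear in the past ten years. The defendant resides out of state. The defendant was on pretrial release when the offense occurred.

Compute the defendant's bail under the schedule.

$152,997

Base amounts from the schedule: domestic battery $138,600; check fraud $21,000; third-degree assault $17,600.
Stacking rule: highest base plus 33% of each additional charge. Highest is domestic battery at $138,600. Additional: $21,000 × 33% = $6,930; $17,600 × 33% = $5,808. Combined base = $138,600 + $12,738 = $151,338.
No failures to appear in the past ten years (−$20,750 flat): $151,338 − $20,750 = $130,588.
Defendant was on pretrial release at the time (+$8,500 flat): $130,588 + $8,500 = $139,088.
Defendant has an out-of-state residence (+10%): $139,088 × 1.1 = $152,996.80.
$152,996.80 is at or above the $6,000 minimum.
Rounded to the nearest dollar: $152,997.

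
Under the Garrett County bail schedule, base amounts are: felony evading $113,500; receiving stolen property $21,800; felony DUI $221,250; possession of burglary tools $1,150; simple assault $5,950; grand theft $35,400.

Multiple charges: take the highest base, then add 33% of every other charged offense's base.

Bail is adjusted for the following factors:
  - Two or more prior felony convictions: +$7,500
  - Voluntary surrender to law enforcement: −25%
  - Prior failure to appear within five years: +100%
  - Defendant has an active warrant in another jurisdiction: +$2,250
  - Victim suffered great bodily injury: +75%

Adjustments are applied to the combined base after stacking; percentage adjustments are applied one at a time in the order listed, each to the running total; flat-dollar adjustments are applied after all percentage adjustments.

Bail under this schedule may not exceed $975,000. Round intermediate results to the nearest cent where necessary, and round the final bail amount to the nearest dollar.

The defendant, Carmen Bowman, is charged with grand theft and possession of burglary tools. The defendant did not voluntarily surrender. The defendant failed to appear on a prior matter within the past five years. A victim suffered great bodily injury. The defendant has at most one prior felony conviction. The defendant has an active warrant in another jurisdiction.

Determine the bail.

$127,478

Base amounts from the schedule: grand theft $35,400; possession of burglary tools $1,150.
Stacking rule: highest base plus 33% of each additional charge. Highest is grand theft at $35,400. Additional: $1,150 × 33% = $379.50. Combined base = $35,400 + $379.50 = $35,779.50.
Prior failure to appear within five years (+100%): $35,779.50 × 2 = $71,559.
Victim suffered great bodily injury (+75%): $71,559 × 1.75 = $125,228.25.
Defendant has an active warrant in another jurisdiction (+$2,250 flat): $125,228.25 + $2,250 = $127,478.25.
$127,478.25 is within the $975,000 maximum.
Rounded to the nearest dollar: $127,478.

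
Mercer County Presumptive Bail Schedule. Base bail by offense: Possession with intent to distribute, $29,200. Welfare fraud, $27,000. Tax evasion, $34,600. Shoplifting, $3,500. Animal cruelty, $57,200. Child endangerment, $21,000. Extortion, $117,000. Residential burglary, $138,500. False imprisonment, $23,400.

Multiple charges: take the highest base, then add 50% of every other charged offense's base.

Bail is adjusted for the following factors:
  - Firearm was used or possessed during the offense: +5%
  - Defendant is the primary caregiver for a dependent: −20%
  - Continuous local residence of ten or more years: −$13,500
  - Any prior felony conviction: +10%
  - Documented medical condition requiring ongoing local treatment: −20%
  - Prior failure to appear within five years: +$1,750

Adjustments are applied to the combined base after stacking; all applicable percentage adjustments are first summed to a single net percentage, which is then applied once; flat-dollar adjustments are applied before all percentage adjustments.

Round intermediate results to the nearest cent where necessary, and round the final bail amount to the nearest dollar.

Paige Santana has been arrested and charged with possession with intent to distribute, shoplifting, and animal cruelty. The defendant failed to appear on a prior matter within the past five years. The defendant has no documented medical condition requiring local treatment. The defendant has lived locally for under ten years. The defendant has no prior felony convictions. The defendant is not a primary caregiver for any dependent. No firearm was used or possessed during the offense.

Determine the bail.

$75,300

Base amounts from the schedule: possession with intent to distribute $29,200; shoplifting $3,500; animal cruelty $57,200.
Stacking rule: highest base plus 50% of each additional charge. Highest is animal cruelty at $57,200. Additional: $29,200 × 50% = $14,600; $3,500 × 50% = $1,750. Combined base = $57,200 + $16,350 = $73,550.
Prior failure to appear within five years (+$1,750 flat): $73,550 + $1,750 = $75,300.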